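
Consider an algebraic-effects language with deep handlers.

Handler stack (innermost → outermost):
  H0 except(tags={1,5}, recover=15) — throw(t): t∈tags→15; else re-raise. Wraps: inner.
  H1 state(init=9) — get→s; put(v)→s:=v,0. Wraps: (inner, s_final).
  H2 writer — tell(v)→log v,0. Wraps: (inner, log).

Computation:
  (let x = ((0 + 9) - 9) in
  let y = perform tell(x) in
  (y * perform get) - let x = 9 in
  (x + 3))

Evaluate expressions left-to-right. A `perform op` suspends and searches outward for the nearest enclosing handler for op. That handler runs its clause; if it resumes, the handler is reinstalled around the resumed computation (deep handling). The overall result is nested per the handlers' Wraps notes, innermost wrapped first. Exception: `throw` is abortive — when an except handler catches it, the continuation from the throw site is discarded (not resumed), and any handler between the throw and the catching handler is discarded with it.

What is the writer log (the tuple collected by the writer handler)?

Evaluation trace:
tell(0) @ H2 ⇒ log+=0
get @ H1 ⇒ 9
H0 returns -12
H1 returns (-12, 9)
H2 returns ((-12, 9), (0))
= ((-12, 9), (0))

Answer: (0)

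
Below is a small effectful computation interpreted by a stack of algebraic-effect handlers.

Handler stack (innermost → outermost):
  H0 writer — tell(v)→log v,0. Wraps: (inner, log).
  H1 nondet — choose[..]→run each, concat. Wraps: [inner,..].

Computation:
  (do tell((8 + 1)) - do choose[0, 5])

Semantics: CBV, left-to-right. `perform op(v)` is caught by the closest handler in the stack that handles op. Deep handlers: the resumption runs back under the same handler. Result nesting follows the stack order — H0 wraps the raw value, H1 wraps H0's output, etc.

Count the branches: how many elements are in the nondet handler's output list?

Answer: 2

Evaluation trace:
tell(9) @ H0 ⇒ log+=9
choose[0, 5] @ H1
  branch[0] choose=0:
    H0 returns (0, (9))
    H1 returns [(0, (9))]
  branch[1] choose=5:
    H0 returns (-5, (9))
    H1 returns [(-5, (9))]
= [(0, (9)), (-5, (9))]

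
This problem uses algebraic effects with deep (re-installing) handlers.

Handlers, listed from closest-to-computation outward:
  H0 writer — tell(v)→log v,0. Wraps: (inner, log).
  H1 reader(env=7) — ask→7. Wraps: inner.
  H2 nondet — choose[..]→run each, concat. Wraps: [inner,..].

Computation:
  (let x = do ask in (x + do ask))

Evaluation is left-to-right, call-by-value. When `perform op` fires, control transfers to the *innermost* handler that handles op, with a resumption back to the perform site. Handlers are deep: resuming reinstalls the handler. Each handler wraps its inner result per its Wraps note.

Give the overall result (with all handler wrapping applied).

Answer: [(14, ())]

Evaluation trace:
ask @ H1 ⇒ 7
ask @ H1 ⇒ 7
H0 returns (14, ())
H1 returns (14, ())
H2 returns [(14, ())]
= [(14, ())]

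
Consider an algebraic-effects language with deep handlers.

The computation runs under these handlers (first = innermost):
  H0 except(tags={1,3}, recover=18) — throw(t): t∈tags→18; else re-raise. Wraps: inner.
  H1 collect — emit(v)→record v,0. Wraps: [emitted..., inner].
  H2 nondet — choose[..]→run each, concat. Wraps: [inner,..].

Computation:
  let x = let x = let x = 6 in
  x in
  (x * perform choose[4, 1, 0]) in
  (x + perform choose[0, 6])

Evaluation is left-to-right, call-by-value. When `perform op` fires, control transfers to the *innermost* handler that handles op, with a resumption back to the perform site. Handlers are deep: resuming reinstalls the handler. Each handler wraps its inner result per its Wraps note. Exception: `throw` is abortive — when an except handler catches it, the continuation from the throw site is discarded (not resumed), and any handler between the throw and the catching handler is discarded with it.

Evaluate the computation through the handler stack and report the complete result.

Working:
choose[4, 1, 0] @ H2
  branch[0] choose=4:
    choose[0, 6] @ H2
      branch[0] choose=0:
        H0 returns 24
        H1 returns [24]
        H2 returns [[24]]
      branch[1] choose=6:
        H0 returns 30
        H1 returns [30]
        H2 returns [[30]]
  branch[1] choose=1:
    choose[0, 6] @ H2
      branch[0] choose=0:
        H0 returns 6
        H1 returns [6]
        H2 returns [[6]]
      branch[1] choose=6:
        H0 returns 12
        H1 returns [12]
        H2 returns [[12]]
  branch[2] choose=0:
    choose[0, 6] @ H2
      branch[0] choose=0:
        H0 returns 0
        H1 returns [0]
        H2 returns [[0]]
      branch[1] choose=6:
        H0 returns 6
        H1 returns [6]
        H2 returns [[6]]
= [[24], [30], [6], [12], [0], [6]]

Answer: [[24], [30], [6], [12], [0], [6]]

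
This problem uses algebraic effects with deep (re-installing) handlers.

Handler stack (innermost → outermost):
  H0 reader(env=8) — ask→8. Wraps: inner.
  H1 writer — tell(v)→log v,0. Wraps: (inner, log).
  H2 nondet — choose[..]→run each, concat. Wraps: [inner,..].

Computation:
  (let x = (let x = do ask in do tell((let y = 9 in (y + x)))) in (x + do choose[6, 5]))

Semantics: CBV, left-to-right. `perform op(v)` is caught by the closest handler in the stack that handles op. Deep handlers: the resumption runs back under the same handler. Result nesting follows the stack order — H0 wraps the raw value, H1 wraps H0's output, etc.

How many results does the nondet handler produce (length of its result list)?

Answer: 2

Working:
ask @ H0 ⇒ 8
tell(17) @ H1 ⇒ log+=17
choose[6, 5] @ H2
  branch[0] choose=6:
    H0 returns 6
    H1 returns (6, (17))
    H2 returns [(6, (17))]
  branch[1] choose=5:
    H0 returns 5
    H1 returns (5, (17))
    H2 returns [(5, (17))]
= [(6, (17)), (5, (17))]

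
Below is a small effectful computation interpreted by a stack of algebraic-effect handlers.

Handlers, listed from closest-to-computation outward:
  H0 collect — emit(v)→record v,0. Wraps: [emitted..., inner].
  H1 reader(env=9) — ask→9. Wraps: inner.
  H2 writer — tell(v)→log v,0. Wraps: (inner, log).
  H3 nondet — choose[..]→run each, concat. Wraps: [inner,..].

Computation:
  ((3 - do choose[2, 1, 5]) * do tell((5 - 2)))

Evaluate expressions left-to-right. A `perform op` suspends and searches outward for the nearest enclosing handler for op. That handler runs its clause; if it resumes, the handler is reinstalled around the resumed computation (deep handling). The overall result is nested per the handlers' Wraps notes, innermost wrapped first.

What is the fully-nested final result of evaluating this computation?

Working:
choose[2, 1, 5] @ H3
  branch[0] choose=2:
    tell(3) @ H2 ⇒ log+=3
    H0 returns [0]
    H1 returns [0]
    H2 returns ([0], (3))
    H3 returns [([0], (3))]
  branch[1] choose=1:
    tell(3) @ H2 ⇒ log+=3
    H0 returns [0]
    H1 returns [0]
    H2 returns ([0], (3))
    H3 returns [([0], (3))]
  branch[2] choose=5:
    tell(3) @ H2 ⇒ log+=3
    H0 returns [0]
    H1 returns [0]
    H2 returns ([0], (3))
    H3 returns [([0], (3))]
= [([0], (3)), ([0], (3)), ([0], (3))]

Answer: [([0], (3)), ([0], (3)), ([0], (3))]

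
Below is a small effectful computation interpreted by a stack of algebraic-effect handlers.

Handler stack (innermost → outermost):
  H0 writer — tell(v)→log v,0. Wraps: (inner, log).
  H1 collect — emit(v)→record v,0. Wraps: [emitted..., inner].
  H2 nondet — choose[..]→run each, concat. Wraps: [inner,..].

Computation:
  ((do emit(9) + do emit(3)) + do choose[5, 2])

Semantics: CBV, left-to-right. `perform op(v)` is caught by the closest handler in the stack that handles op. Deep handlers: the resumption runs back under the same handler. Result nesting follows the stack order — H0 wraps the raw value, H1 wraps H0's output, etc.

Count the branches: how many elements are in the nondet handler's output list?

Answer: 2

Evaluation trace:
emit(9) @ H1 ⇒ out+=9
emit(3) @ H1 ⇒ out+=3
choose[5, 2] @ H2
  branch[0] choose=5:
    H0 returns (5, ())
    H1 returns [9, 3, (5, ())]
    H2 returns [[9, 3, (5, ())]]
  branch[1] choose=2:
    H0 returns (2, ())
    H1 returns [9, 3, (2, ())]
    H2 returns [[9, 3, (2, ())]]
= [[9, 3, (5, ())], [9, 3, (2, ())]]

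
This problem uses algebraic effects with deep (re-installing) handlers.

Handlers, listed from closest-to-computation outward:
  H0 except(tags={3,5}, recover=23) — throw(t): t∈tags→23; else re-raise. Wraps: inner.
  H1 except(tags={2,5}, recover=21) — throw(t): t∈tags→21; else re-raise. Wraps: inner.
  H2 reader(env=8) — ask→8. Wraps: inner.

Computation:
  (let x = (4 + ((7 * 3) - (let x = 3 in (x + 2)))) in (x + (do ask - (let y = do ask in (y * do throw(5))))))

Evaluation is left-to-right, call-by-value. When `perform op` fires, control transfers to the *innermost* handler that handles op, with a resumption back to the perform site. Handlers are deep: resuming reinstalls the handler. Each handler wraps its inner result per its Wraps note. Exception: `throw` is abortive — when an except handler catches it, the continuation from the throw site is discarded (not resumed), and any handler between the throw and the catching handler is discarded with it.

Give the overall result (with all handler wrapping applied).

Answer: 23

Working:
ask @ H2 ⇒ 8
ask @ H2 ⇒ 8
throw(5) @ H0 caught ⇒ 23
H1 returns 23
H2 returns 23
= 23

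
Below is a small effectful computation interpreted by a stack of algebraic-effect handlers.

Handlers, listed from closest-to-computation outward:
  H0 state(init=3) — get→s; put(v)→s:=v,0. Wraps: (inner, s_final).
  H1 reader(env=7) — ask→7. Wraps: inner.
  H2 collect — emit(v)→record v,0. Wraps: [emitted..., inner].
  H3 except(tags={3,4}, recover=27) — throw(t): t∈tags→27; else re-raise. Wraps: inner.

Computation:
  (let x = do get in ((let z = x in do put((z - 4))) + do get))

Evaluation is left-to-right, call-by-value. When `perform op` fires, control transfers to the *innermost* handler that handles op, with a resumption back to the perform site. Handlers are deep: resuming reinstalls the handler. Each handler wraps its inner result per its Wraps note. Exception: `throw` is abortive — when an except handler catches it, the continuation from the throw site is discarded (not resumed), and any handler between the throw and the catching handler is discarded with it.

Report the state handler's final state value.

Answer: -1

Working:
get @ H0 ⇒ 3
put(-1) @ H0 ⇒ s:=-1
get @ H0 ⇒ -1
H0 returns (-1, -1)
H1 returns (-1, -1)
H2 returns [(-1, -1)]
H3 returns [(-1, -1)]
= [(-1, -1)]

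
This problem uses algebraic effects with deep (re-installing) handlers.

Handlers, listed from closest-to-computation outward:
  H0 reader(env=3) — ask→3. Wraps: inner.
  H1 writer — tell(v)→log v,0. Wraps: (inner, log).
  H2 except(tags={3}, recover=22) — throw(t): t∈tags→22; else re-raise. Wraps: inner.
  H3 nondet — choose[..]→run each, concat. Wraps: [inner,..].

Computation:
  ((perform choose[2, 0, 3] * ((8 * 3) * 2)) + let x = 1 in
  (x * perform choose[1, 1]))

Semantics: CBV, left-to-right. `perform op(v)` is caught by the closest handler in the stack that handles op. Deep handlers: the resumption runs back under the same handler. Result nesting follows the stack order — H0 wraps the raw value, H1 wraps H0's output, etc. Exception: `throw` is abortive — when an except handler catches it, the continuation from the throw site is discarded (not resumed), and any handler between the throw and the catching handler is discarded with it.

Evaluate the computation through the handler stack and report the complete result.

Answer: [(97, ()), (97, ()), (1, ()), (1, ()), (145, ()), (145, ())]

Working:
choose[2, 0, 3] @ H3
  branch[0] choose=2:
    choose[1, 1] @ H3
      branch[0] choose=1:
        H0 returns 97
        H1 returns (97, ())
        H2 returns (97, ())
        H3 returns [(97, ())]
      branch[1] choose=1:
        H0 returns 97
        H1 returns (97, ())
        H2 returns (97, ())
        H3 returns [(97, ())]
  branch[1] choose=0:
    choose[1, 1] @ H3
      branch[0] choose=1:
        H0 returns 1
        H1 returns (1, ())
        H2 returns (1, ())
        H3 returns [(1, ())]
      branch[1] choose=1:
        H0 returns 1
        H1 returns (1, ())
        H2 returns (1, ())
        H3 returns [(1, ())]
  branch[2] choose=3:
    choose[1, 1] @ H3
      branch[0] choose=1:
        H0 returns 145
        H1 returns (145, ())
        H2 returns (145, ())
        H3 returns [(145, ())]
      branch[1] choose=1:
        H0 returns 145
        H1 returns (145, ())
        H2 returns (145, ())
        H3 returns [(145, ())]
= [(97, ()), (97, ()), (1, ()), (1, ()), (145, ()), (145, ())]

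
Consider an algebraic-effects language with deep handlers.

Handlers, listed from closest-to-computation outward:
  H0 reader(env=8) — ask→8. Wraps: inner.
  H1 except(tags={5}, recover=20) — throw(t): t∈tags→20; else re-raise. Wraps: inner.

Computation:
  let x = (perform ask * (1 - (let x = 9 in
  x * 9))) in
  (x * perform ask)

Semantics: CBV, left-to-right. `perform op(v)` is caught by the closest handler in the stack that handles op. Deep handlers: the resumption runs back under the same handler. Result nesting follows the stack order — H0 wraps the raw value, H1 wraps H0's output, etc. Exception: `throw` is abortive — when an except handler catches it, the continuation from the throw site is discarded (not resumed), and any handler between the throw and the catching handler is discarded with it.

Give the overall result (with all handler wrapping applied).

Working:
ask @ H0 ⇒ 8
ask @ H0 ⇒ 8
H0 returns -5120
H1 returns -5120
= -5120

Answer: -5120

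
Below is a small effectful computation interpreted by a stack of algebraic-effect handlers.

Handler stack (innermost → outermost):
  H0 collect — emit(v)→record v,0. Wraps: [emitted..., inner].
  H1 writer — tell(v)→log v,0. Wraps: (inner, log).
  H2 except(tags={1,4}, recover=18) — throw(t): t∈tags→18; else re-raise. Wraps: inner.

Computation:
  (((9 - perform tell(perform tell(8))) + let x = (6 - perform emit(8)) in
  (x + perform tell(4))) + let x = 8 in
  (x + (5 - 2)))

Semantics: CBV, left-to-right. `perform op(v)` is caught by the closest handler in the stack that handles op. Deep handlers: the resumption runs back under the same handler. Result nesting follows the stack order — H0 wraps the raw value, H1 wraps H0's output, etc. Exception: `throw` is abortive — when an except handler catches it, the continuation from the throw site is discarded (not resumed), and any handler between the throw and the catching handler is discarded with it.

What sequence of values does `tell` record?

Answer: (8, 0, 4)

Evaluation trace:
tell(8) @ H1 ⇒ log+=8
tell(0) @ H1 ⇒ log+=0
emit(8) @ H0 ⇒ out+=8
tell(4) @ H1 ⇒ log+=4
H0 returns [8, 26]
H1 returns ([8, 26], (8, 0, 4))
H2 returns ([8, 26], (8, 0, 4))
= ([8, 26], (8, 0, 4))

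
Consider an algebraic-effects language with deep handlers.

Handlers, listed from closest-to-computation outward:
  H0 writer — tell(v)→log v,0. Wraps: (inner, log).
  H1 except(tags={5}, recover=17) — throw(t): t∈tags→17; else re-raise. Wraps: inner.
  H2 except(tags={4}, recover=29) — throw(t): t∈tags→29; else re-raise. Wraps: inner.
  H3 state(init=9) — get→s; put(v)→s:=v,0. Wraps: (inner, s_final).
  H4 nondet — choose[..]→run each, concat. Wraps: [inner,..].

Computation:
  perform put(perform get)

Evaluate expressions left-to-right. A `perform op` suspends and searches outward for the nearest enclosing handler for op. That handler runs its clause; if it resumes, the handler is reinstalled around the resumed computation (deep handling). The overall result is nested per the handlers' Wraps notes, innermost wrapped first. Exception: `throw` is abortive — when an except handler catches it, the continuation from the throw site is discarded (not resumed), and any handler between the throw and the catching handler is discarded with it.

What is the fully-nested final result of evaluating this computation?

Step-by-step:
get @ H3 ⇒ 9
put(9) @ H3 ⇒ s:=9
H0 returns (0, ())
H1 returns (0, ())
H2 returns (0, ())
H3 returns ((0, ()), 9)
H4 returns [((0, ()), 9)]
= [((0, ()), 9)]

Answer: [((0, ()), 9)]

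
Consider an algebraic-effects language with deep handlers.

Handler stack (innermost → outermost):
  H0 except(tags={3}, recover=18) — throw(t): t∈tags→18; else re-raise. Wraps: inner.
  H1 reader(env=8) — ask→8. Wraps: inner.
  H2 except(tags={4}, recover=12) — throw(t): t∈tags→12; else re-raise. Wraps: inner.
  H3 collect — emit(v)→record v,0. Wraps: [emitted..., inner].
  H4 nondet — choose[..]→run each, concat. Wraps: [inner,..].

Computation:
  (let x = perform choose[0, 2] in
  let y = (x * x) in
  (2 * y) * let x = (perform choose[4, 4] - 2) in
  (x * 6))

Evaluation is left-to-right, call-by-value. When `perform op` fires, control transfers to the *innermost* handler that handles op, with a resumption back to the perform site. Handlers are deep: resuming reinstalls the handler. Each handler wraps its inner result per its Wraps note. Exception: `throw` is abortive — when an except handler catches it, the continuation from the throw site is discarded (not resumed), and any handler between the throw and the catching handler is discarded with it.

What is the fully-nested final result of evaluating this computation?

Answer: [[0], [0], [96], [96]]

Step-by-step:
choose[0, 2] @ H4
  branch[0] choose=0:
    choose[4, 4] @ H4
      branch[0] choose=4:
        H0 returns 0
        H1 returns 0
        H2 returns 0
        H3 returns [0]
        H4 returns [[0]]
      branch[1] choose=4:
        H0 returns 0
        H1 returns 0
        H2 returns 0
        H3 returns [0]
        H4 returns [[0]]
  branch[1] choose=2:
    choose[4, 4] @ H4
      branch[0] choose=4:
        H0 returns 96
        H1 returns 96
        H2 returns 96
        H3 returns [96]
        H4 returns [[96]]
      branch[1] choose=4:
        H0 returns 96
        H1 returns 96
        H2 returns 96
        H3 returns [96]
        H4 returns [[96]]
= [[0], [0], [96], [96]]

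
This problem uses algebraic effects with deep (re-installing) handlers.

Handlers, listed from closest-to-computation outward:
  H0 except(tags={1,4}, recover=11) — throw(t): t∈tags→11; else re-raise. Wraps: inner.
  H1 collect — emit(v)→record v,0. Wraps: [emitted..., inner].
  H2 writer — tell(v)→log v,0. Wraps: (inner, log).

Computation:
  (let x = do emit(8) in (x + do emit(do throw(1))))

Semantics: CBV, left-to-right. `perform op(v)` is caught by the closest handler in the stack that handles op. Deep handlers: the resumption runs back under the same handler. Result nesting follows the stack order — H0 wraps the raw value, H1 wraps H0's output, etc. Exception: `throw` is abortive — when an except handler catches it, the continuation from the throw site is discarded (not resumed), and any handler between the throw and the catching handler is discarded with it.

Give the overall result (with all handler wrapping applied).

Step-by-step:
emit(8) @ H1 ⇒ out+=8
throw(1) @ H0 caught ⇒ 11
H1 returns [8, 11]
H2 returns ([8, 11], ())
= ([8, 11], ())

Answer: ([8, 11], ())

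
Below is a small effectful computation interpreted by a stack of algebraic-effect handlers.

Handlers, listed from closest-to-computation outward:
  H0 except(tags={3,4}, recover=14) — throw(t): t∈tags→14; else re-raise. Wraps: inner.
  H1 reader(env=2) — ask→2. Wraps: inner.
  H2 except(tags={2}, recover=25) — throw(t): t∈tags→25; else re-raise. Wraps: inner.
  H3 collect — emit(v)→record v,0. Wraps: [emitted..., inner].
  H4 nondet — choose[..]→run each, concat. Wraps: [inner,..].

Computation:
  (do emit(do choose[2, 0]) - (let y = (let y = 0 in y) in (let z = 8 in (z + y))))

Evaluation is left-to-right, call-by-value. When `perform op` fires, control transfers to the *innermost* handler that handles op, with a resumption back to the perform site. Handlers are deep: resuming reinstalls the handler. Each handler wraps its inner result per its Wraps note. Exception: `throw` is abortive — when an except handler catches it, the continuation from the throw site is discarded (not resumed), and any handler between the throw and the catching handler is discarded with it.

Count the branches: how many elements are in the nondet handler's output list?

Answer: 2

Evaluation trace:
choose[2, 0] @ H4
  branch[0] choose=2:
    emit(2) @ H3 ⇒ out+=2
    H0 returns -8
    H1 returns -8
    H2 returns -8
    H3 returns [2, -8]
    H4 returns [[2, -8]]
  branch[1] choose=0:
    emit(0) @ H3 ⇒ out+=0
    H0 returns -8
    H1 returns -8
    H2 returns -8
    H3 returns [0, -8]
    H4 returns [[0, -8]]
= [[2, -8], [0, -8]]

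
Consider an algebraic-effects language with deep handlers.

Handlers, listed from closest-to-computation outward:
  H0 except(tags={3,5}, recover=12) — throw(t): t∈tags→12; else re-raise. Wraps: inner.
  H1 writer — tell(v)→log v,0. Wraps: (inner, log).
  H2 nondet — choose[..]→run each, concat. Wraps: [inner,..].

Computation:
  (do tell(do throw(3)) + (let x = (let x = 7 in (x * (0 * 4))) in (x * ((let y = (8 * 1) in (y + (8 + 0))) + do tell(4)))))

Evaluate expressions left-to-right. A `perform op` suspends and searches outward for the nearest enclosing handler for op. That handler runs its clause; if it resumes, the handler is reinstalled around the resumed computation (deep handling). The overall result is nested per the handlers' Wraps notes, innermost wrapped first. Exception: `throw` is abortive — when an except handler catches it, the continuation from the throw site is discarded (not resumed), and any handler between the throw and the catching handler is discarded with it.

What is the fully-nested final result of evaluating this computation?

Answer: [(12, ())]

Evaluation trace:
throw(3) @ H0 caught ⇒ 12
H1 returns (12, ())
H2 returns [(12, ())]
= [(12, ())]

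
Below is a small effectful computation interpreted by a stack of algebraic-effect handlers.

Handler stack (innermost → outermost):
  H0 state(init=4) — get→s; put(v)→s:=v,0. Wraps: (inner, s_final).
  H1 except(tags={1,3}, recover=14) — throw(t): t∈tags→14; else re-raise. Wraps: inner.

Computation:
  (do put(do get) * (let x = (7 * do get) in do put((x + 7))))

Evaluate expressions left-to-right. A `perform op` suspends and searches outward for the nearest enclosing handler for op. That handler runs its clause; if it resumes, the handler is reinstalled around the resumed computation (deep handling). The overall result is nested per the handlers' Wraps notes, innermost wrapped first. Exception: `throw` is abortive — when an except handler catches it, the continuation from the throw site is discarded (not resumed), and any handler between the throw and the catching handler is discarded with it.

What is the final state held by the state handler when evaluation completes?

Step-by-step:
get @ H0 ⇒ 4
put(4) @ H0 ⇒ s:=4
get @ H0 ⇒ 4
put(35) @ H0 ⇒ s:=35
H0 returns (0, 35)
H1 returns (0, 35)
= (0, 35)

Answer: 35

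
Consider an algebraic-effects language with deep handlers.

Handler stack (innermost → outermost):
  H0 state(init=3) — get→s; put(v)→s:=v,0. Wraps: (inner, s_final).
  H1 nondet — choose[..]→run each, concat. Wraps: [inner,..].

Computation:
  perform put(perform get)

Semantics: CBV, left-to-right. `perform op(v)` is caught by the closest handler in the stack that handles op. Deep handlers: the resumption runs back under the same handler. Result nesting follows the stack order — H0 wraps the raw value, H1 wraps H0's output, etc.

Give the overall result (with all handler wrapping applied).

Step-by-step:
get @ H0 ⇒ 3
put(3) @ H0 ⇒ s:=3
H0 returns (0, 3)
H1 returns [(0, 3)]
= [(0, 3)]

Answer: [(0, 3)]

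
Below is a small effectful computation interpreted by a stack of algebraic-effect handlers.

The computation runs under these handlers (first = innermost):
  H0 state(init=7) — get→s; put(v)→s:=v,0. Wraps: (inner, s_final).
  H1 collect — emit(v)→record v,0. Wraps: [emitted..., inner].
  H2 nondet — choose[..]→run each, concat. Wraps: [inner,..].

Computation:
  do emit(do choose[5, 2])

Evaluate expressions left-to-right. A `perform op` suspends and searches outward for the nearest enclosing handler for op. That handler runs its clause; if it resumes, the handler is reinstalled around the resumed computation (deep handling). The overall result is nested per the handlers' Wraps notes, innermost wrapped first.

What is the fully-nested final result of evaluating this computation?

Evaluation trace:
choose[5, 2] @ H2
  branch[0] choose=5:
    emit(5) @ H1 ⇒ out+=5
    H0 returns (0, 7)
    H1 returns [5, (0, 7)]
    H2 returns [[5, (0, 7)]]
  branch[1] choose=2:
    emit(2) @ H1 ⇒ out+=2
    H0 returns (0, 7)
    H1 returns [2, (0, 7)]
    H2 returns [[2, (0, 7)]]
= [[5, (0, 7)], [2, (0, 7)]]

Answer: [[5, (0, 7)], [2, (0, 7)]]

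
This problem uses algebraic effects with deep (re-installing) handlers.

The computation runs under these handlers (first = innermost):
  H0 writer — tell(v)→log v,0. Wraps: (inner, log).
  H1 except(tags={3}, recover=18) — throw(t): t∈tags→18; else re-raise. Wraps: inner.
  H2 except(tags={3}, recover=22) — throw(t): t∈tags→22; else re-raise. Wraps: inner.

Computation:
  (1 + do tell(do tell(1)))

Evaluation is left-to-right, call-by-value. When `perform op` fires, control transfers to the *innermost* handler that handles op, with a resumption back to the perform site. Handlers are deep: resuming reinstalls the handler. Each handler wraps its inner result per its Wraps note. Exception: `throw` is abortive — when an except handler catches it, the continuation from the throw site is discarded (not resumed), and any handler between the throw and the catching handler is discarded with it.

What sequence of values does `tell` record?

Step-by-step:
tell(1) @ H0 ⇒ log+=1
tell(0) @ H0 ⇒ log+=0
H0 returns (1, (1, 0))
H1 returns (1, (1, 0))
H2 returns (1, (1, 0))
= (1, (1, 0))

Answer: (1, 0)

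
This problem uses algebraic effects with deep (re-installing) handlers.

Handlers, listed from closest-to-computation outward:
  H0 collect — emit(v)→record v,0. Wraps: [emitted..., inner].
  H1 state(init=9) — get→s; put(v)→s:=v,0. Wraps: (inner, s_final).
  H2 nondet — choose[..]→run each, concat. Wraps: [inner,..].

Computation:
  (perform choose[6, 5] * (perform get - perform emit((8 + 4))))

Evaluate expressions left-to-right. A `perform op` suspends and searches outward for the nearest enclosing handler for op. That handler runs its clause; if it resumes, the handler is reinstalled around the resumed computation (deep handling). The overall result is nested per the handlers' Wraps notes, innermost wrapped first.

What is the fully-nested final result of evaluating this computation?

Answer: [([12, 54], 9), ([12, 45], 9)]

Working:
choose[6, 5] @ H2
  branch[0] choose=6:
    get @ H1 ⇒ 9
    emit(12) @ H0 ⇒ out+=12
    H0 returns [12, 54]
    H1 returns ([12, 54], 9)
    H2 returns [([12, 54], 9)]
  branch[1] choose=5:
    get @ H1 ⇒ 9
    emit(12) @ H0 ⇒ out+=12
    H0 returns [12, 45]
    H1 returns ([12, 45], 9)
    H2 returns [([12, 45], 9)]
= [([12, 54], 9), ([12, 45], 9)]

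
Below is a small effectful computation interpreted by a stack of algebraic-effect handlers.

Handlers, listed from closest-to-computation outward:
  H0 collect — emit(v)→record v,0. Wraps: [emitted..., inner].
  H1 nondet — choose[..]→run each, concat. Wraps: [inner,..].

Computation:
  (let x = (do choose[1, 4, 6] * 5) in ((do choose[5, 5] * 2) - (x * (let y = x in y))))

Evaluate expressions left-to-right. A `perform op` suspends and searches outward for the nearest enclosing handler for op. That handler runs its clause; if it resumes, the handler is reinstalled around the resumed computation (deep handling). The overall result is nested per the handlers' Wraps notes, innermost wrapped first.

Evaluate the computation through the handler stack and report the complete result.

Answer: [[-15], [-15], [-390], [-390], [-890], [-890]]

Step-by-step:
choose[1, 4, 6] @ H1
  branch[0] choose=1:
    choose[5, 5] @ H1
      branch[0] choose=5:
        H0 returns [-15]
        H1 returns [[-15]]
      branch[1] choose=5:
        H0 returns [-15]
        H1 returns [[-15]]
  branch[1] choose=4:
    choose[5, 5] @ H1
      branch[0] choose=5:
        H0 returns [-390]
        H1 returns [[-390]]
      branch[1] choose=5:
        H0 returns [-390]
        H1 returns [[-390]]
  branch[2] choose=6:
    choose[5, 5] @ H1
      branch[0] choose=5:
        H0 returns [-890]
        H1 returns [[-890]]
      branch[1] choose=5:
        H0 returns [-890]
        H1 returns [[-890]]
= [[-15], [-15], [-390], [-390], [-890], [-890]]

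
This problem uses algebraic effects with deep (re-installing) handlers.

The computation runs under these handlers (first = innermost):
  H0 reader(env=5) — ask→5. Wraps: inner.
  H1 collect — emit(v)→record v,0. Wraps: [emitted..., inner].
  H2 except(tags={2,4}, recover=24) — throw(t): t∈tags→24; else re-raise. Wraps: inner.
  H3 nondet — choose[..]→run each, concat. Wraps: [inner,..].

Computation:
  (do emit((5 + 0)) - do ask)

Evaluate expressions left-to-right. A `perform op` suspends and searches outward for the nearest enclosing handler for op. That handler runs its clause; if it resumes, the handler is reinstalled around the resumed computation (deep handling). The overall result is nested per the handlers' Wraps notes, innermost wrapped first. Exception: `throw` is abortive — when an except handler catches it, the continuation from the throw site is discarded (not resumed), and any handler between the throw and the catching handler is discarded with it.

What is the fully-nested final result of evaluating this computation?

Evaluation trace:
emit(5) @ H1 ⇒ out+=5
ask @ H0 ⇒ 5
H0 returns -5
H1 returns [5, -5]
H2 returns [5, -5]
H3 returns [[5, -5]]
= [[5, -5]]

Answer: [[5, -5]]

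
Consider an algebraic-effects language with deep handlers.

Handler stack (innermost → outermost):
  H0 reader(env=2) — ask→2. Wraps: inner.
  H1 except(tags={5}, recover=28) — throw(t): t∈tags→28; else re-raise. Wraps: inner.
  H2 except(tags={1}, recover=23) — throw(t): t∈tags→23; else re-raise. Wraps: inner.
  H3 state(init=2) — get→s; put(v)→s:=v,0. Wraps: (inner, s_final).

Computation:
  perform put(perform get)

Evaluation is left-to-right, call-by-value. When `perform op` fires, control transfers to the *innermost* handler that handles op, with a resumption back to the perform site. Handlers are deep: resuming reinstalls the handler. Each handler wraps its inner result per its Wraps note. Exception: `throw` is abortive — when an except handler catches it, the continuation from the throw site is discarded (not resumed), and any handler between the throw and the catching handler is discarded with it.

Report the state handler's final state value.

Step-by-step:
get @ H3 ⇒ 2
put(2) @ H3 ⇒ s:=2
H0 returns 0
H1 returns 0
H2 returns 0
H3 returns (0, 2)
= (0, 2)

Answer: 2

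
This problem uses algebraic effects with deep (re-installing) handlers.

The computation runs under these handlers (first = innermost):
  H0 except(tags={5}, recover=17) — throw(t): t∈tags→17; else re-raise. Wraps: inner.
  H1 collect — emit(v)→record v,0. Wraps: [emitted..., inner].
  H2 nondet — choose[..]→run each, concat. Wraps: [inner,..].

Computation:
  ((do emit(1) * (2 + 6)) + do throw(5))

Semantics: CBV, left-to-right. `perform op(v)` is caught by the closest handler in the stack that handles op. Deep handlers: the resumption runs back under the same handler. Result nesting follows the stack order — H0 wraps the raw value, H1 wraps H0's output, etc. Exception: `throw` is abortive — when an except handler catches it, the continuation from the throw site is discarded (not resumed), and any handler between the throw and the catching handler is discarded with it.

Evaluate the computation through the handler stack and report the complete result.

Evaluation trace:
emit(1) @ H1 ⇒ out+=1
throw(5) @ H0 caught ⇒ 17
H1 returns [1, 17]
H2 returns [[1, 17]]
= [[1, 17]]

Answer: [[1, 17]]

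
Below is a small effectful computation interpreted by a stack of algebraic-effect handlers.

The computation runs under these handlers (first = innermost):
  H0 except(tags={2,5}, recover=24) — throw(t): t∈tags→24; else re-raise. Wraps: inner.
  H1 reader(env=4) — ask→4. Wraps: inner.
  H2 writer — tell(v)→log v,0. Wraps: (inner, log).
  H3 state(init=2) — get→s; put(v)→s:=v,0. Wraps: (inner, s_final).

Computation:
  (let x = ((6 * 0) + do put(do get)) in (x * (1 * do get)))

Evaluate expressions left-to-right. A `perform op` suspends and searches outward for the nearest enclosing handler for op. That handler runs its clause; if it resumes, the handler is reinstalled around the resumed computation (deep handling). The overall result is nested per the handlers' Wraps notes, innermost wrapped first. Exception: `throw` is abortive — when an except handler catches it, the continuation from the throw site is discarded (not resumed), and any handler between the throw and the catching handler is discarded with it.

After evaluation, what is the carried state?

Evaluation trace:
get @ H3 ⇒ 2
put(2) @ H3 ⇒ s:=2
get @ H3 ⇒ 2
H0 returns 0
H1 returns 0
H2 returns (0, ())
H3 returns ((0, ()), 2)
= ((0, ()), 2)

Answer: 2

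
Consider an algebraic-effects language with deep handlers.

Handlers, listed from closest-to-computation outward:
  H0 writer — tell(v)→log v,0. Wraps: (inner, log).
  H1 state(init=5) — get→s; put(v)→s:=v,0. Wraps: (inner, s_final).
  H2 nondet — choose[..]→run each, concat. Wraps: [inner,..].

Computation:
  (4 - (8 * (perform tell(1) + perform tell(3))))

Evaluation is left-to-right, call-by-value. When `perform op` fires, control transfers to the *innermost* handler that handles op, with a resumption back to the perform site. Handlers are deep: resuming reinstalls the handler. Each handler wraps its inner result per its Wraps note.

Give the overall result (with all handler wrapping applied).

Evaluation trace:
tell(1) @ H0 ⇒ log+=1
tell(3) @ H0 ⇒ log+=3
H0 returns (4, (1, 3))
H1 returns ((4, (1, 3)), 5)
H2 returns [((4, (1, 3)), 5)]
= [((4, (1, 3)), 5)]

Answer: [((4, (1, 3)), 5)]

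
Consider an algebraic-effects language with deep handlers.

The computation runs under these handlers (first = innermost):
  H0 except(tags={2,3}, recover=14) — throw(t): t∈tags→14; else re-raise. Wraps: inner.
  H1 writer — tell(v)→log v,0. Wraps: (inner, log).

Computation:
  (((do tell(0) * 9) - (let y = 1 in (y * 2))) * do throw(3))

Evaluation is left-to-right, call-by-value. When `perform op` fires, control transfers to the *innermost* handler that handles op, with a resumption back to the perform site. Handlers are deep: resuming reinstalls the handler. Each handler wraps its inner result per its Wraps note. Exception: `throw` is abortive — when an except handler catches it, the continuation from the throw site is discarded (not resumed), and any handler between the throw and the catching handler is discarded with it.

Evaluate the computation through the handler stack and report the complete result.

Answer: (14, (0))

Step-by-step:
tell(0) @ H1 ⇒ log+=0
throw(3) @ H0 caught ⇒ 14
H1 returns (14, (0))
= (14, (0))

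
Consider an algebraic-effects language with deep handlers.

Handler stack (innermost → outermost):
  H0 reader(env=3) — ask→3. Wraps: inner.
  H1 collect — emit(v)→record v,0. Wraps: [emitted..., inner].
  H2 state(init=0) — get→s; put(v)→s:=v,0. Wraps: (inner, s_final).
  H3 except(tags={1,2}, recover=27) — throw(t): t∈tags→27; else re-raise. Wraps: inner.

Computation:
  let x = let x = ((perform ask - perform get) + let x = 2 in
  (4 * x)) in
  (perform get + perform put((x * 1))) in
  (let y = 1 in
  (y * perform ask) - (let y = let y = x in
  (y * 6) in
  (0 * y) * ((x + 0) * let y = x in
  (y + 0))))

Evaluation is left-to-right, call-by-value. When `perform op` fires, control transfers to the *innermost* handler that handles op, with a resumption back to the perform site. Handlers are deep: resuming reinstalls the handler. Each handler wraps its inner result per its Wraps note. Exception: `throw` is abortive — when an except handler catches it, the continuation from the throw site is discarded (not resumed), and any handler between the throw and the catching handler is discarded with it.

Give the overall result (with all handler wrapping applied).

Step-by-step:
ask @ H0 ⇒ 3
get @ H2 ⇒ 0
get @ H2 ⇒ 0
put(11) @ H2 ⇒ s:=11
ask @ H0 ⇒ 3
H0 returns 3
H1 returns [3]
H2 returns ([3], 11)
H3 returns ([3], 11)
= ([3], 11)

Answer: ([3], 11)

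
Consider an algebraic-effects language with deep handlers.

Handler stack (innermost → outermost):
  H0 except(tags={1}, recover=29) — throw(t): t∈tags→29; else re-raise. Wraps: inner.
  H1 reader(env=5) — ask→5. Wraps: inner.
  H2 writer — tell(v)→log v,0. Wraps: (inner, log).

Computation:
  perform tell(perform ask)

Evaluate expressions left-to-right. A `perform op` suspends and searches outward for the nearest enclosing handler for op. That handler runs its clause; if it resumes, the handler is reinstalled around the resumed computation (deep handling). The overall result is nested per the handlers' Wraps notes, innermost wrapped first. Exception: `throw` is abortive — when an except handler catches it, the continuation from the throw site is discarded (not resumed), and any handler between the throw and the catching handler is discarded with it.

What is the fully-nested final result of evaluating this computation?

Answer: (0, (5))

Working:
ask @ H1 ⇒ 5
tell(5) @ H2 ⇒ log+=5
H0 returns 0
H1 returns 0
H2 returns (0, (5))
= (0, (5))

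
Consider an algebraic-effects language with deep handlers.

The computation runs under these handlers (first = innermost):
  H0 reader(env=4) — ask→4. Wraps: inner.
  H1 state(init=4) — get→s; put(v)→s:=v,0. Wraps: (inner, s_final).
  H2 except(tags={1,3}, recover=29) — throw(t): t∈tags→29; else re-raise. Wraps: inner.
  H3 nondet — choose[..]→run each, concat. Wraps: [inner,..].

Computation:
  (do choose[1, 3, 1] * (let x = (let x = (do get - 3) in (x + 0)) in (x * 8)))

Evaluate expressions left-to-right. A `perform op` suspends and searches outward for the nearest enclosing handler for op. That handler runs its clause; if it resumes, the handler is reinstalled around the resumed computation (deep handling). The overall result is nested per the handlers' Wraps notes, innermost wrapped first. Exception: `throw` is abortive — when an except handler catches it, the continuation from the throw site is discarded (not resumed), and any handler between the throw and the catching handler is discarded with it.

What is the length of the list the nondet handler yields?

Answer: 3

Evaluation trace:
choose[1, 3, 1] @ H3
  branch[0] choose=1:
    get @ H1 ⇒ 4
    H0 returns 8
    H1 returns (8, 4)
    H2 returns (8, 4)
    H3 returns [(8, 4)]
  branch[1] choose=3:
    get @ H1 ⇒ 4
    H0 returns 24
    H1 returns (24, 4)
    H2 returns (24, 4)
    H3 returns [(24, 4)]
  branch[2] choose=1:
    get @ H1 ⇒ 4
    H0 returns 8
    H1 returns (8, 4)
    H2 returns (8, 4)
    H3 returns [(8, 4)]
= [(8, 4), (24, 4), (8, 4)]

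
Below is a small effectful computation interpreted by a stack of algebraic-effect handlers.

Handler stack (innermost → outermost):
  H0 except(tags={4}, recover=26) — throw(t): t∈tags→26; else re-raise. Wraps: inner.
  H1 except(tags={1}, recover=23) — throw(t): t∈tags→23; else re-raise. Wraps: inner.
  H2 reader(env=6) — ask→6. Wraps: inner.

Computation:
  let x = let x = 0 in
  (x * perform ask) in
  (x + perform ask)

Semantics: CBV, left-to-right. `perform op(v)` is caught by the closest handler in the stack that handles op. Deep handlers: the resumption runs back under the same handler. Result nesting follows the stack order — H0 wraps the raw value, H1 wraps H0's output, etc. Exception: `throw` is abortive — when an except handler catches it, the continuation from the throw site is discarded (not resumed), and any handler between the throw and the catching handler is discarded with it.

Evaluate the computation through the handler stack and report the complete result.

Evaluation trace:
ask @ H2 ⇒ 6
ask @ H2 ⇒ 6
H0 returns 6
H1 returns 6
H2 returns 6
= 6

Answer: 6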